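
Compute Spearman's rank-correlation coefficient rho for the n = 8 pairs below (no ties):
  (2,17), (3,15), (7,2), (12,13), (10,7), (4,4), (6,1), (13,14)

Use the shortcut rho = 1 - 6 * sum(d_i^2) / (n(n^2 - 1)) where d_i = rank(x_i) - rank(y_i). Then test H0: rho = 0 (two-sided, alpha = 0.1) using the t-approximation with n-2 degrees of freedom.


Step 1: Rank x and y separately (midranks; no ties here).
rank(x): 2->1, 3->2, 7->5, 12->7, 10->6, 4->3, 6->4, 13->8
rank(y): 17->8, 15->7, 2->2, 13->5, 7->4, 4->3, 1->1, 14->6
Step 2: d_i = R_x(i) - R_y(i); compute d_i^2.
  (1-8)^2=49, (2-7)^2=25, (5-2)^2=9, (7-5)^2=4, (6-4)^2=4, (3-3)^2=0, (4-1)^2=9, (8-6)^2=4
sum(d^2) = 104.
Step 3: rho = 1 - 6*104 / (8*(8^2 - 1)) = 1 - 624/504 = -0.238095.
Step 4: Under H0, t = rho * sqrt((n-2)/(1-rho^2)) = -0.6005 ~ t(6).
Step 5: Two-sided p-value from the t-distribution with 6 df = 0.570156.
Step 6: alpha = 0.1. fail to reject H0.

rho = -0.2381, p = 0.570156, fail to reject H0 at alpha = 0.1.


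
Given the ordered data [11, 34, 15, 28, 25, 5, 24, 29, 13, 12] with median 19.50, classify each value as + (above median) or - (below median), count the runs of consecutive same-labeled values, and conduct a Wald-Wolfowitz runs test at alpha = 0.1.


Step 1: Compute median = 19.50; label A = above, B = below.
Labels in order: BABAABAABB  (n_A = 5, n_B = 5)
Step 2: Count runs R = 7.
Step 3: Under H0 (random ordering), E[R] = 2*n_A*n_B/(n_A+n_B) + 1 = 2*5*5/10 + 1 = 6.0000.
        Var[R] = 2*n_A*n_B*(2*n_A*n_B - n_A - n_B) / ((n_A+n_B)^2 * (n_A+n_B-1)) = 2000/900 = 2.2222.
        SD[R] = 1.4907.
Step 4: Continuity-corrected z = (R - 0.5 - E[R]) / SD[R] = (7 - 0.5 - 6.0000) / 1.4907 = 0.3354.
Step 5: Two-sided p-value via normal approximation = 2*(1 - Phi(|z|)) = 0.737316.
Step 6: alpha = 0.1. fail to reject H0.

R = 7, z = 0.3354, p = 0.737316, fail to reject H0.


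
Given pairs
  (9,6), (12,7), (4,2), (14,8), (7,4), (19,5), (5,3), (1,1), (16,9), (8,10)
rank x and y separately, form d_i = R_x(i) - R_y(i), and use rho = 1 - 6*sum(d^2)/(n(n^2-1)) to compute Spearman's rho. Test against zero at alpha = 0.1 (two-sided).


Step 1: Rank x and y separately (midranks; no ties here).
rank(x): 9->6, 12->7, 4->2, 14->8, 7->4, 19->10, 5->3, 1->1, 16->9, 8->5
rank(y): 6->6, 7->7, 2->2, 8->8, 4->4, 5->5, 3->3, 1->1, 9->9, 10->10
Step 2: d_i = R_x(i) - R_y(i); compute d_i^2.
  (6-6)^2=0, (7-7)^2=0, (2-2)^2=0, (8-8)^2=0, (4-4)^2=0, (10-5)^2=25, (3-3)^2=0, (1-1)^2=0, (9-9)^2=0, (5-10)^2=25
sum(d^2) = 50.
Step 3: rho = 1 - 6*50 / (10*(10^2 - 1)) = 1 - 300/990 = 0.696970.
Step 4: Under H0, t = rho * sqrt((n-2)/(1-rho^2)) = 2.7490 ~ t(8).
Step 5: Two-sided p-value from the t-distribution with 8 df = 0.025097.
Step 6: alpha = 0.1. reject H0.

rho = 0.6970, p = 0.025097, reject H0 at alpha = 0.1.


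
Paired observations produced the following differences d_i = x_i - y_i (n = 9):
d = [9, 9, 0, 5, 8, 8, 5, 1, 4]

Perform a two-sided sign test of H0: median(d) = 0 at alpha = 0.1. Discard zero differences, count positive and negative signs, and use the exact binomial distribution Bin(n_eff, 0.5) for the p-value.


Step 1: Discard zero differences. Original n = 9; n_eff = number of nonzero differences = 8.
Nonzero differences (with sign): +9, +9, +5, +8, +8, +5, +1, +4
Step 2: Count signs: positive = 8, negative = 0.
Step 3: Under H0: P(positive) = 0.5, so the number of positives S ~ Bin(8, 0.5).
Step 4: Two-sided exact p-value = sum of Bin(8,0.5) probabilities at or below the observed probability = 0.007812.
Step 5: alpha = 0.1. reject H0.

n_eff = 8, pos = 8, neg = 0, p = 0.007812, reject H0.


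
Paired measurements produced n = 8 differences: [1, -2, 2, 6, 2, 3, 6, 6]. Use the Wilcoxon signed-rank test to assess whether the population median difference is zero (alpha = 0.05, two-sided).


Step 1: Drop any zero differences (none here) and take |d_i|.
|d| = [1, 2, 2, 6, 2, 3, 6, 6]
Step 2: Midrank |d_i| (ties get averaged ranks).
ranks: |1|->1, |2|->3, |2|->3, |6|->7, |2|->3, |3|->5, |6|->7, |6|->7
Step 3: Attach original signs; sum ranks with positive sign and with negative sign.
W+ = 1 + 3 + 7 + 3 + 5 + 7 + 7 = 33
W- = 3 = 3
(Check: W+ + W- = 36 should equal n(n+1)/2 = 36.)
Step 4: Test statistic W = min(W+, W-) = 3.
Step 5: Ties in |d|, so use the tie-corrected normal approximation.
        E[W] = n(n+1)/4 = 8*9/4 = 18.
        Tie groups: |d|=2 (t=3), |d|=6 (t=3); sum(t^3 - t) = 48.
        Var[W] = n(n+1)(2n+1)/24 - sum(t^3-t)/48 = 1224/24 - 48/48 = 50.
        z = (W - E[W]) / sqrt(Var[W]) = (3 - 18) / 7.0711 = -2.1213.
        Two-sided p = 2*Phi(z) = 0.033895.
Step 6: alpha = 0.05. reject H0.

W+ = 33, W- = 3, W = min = 3, p = 0.033895, reject H0.


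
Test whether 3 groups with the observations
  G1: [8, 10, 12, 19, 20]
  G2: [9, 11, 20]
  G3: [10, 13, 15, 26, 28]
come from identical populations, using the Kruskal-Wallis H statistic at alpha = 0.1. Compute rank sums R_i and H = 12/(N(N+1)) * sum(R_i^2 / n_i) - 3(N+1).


Step 1: Combine all N = 13 observations and assign midranks.
sorted (value, group, rank): (8,G1,1), (9,G2,2), (10,G1,3.5), (10,G3,3.5), (11,G2,5), (12,G1,6), (13,G3,7), (15,G3,8), (19,G1,9), (20,G1,10.5), (20,G2,10.5), (26,G3,12), (28,G3,13)
Step 2: Sum ranks within each group.
R_1 = 30 (n_1 = 5)
R_2 = 17.5 (n_2 = 3)
R_3 = 43.5 (n_3 = 5)
Step 3: H = 12/(N(N+1)) * sum(R_i^2/n_i) - 3(N+1)
     = 12/(13*14) * (30^2/5 + 17.5^2/3 + 43.5^2/5) - 3*14
     = 0.065934 * 660.533 - 42
     = 1.551648.
Step 4: Ties present; correction factor C = 1 - 12/(13^3 - 13) = 0.994505. Corrected H = 1.551648 / 0.994505 = 1.560221.
Step 5: Under H0, H ~ chi^2(2); p-value = 0.458355.
Step 6: alpha = 0.1. fail to reject H0.

H = 1.5602, df = 2, p = 0.458355, fail to reject H0.


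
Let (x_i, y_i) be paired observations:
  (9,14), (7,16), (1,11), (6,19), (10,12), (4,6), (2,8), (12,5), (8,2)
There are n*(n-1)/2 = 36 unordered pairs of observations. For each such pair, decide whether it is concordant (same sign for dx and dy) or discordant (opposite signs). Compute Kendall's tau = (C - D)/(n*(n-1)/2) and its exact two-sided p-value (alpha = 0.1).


Step 1: Enumerate the 36 unordered pairs (i,j) with i<j and classify each by sign(x_j-x_i) * sign(y_j-y_i).
  (1,2):dx=-2,dy=+2->D; (1,3):dx=-8,dy=-3->C; (1,4):dx=-3,dy=+5->D; (1,5):dx=+1,dy=-2->D
  (1,6):dx=-5,dy=-8->C; (1,7):dx=-7,dy=-6->C; (1,8):dx=+3,dy=-9->D; (1,9):dx=-1,dy=-12->C
  (2,3):dx=-6,dy=-5->C; (2,4):dx=-1,dy=+3->D; (2,5):dx=+3,dy=-4->D; (2,6):dx=-3,dy=-10->C
  (2,7):dx=-5,dy=-8->C; (2,8):dx=+5,dy=-11->D; (2,9):dx=+1,dy=-14->D; (3,4):dx=+5,dy=+8->C
  (3,5):dx=+9,dy=+1->C; (3,6):dx=+3,dy=-5->D; (3,7):dx=+1,dy=-3->D; (3,8):dx=+11,dy=-6->D
  (3,9):dx=+7,dy=-9->D; (4,5):dx=+4,dy=-7->D; (4,6):dx=-2,dy=-13->C; (4,7):dx=-4,dy=-11->C
  (4,8):dx=+6,dy=-14->D; (4,9):dx=+2,dy=-17->D; (5,6):dx=-6,dy=-6->C; (5,7):dx=-8,dy=-4->C
  (5,8):dx=+2,dy=-7->D; (5,9):dx=-2,dy=-10->C; (6,7):dx=-2,dy=+2->D; (6,8):dx=+8,dy=-1->D
  (6,9):dx=+4,dy=-4->D; (7,8):dx=+10,dy=-3->D; (7,9):dx=+6,dy=-6->D; (8,9):dx=-4,dy=-3->C
Step 2: C = 15, D = 21, total pairs = 36.
Step 3: tau = (C - D)/(n(n-1)/2) = (15 - 21)/36 = -0.166667.
Step 4: Exact two-sided p-value (enumerate n! = 362880 permutations of y under H0): p = 0.612202.
Step 5: alpha = 0.1. fail to reject H0.

tau_b = -0.1667 (C=15, D=21), p = 0.612202, fail to reject H0.


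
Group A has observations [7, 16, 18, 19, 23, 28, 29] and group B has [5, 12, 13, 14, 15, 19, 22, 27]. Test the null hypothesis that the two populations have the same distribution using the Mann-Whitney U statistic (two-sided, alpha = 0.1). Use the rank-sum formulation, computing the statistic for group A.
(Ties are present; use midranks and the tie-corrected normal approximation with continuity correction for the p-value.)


Step 1: Combine and sort all 15 observations; assign midranks.
sorted (value, group): (5,Y), (7,X), (12,Y), (13,Y), (14,Y), (15,Y), (16,X), (18,X), (19,X), (19,Y), (22,Y), (23,X), (27,Y), (28,X), (29,X)
ranks: 5->1, 7->2, 12->3, 13->4, 14->5, 15->6, 16->7, 18->8, 19->9.5, 19->9.5, 22->11, 23->12, 27->13, 28->14, 29->15
Step 2: Rank sum for X: R1 = 2 + 7 + 8 + 9.5 + 12 + 14 + 15 = 67.5.
Step 3: U_X = R1 - n1(n1+1)/2 = 67.5 - 7*8/2 = 67.5 - 28 = 39.5.
       U_Y = n1*n2 - U_X = 56 - 39.5 = 16.5.
Step 4: Ties are present, so use the tie-corrected normal approximation (with continuity correction) for the p-value.
Step 5: p-value = 0.202614; compare to alpha = 0.1. fail to reject H0.

U_X = 39.5, p = 0.202614, fail to reject H0 at alpha = 0.1.


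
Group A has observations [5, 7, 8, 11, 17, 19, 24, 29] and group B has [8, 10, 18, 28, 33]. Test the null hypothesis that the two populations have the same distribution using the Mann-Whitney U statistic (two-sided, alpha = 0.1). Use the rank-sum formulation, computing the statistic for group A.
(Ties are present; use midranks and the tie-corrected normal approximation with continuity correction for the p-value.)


Step 1: Combine and sort all 13 observations; assign midranks.
sorted (value, group): (5,X), (7,X), (8,X), (8,Y), (10,Y), (11,X), (17,X), (18,Y), (19,X), (24,X), (28,Y), (29,X), (33,Y)
ranks: 5->1, 7->2, 8->3.5, 8->3.5, 10->5, 11->6, 17->7, 18->8, 19->9, 24->10, 28->11, 29->12, 33->13
Step 2: Rank sum for X: R1 = 1 + 2 + 3.5 + 6 + 7 + 9 + 10 + 12 = 50.5.
Step 3: U_X = R1 - n1(n1+1)/2 = 50.5 - 8*9/2 = 50.5 - 36 = 14.5.
       U_Y = n1*n2 - U_X = 40 - 14.5 = 25.5.
Step 4: Ties are present, so use the tie-corrected normal approximation (with continuity correction) for the p-value.
Step 5: p-value = 0.463600; compare to alpha = 0.1. fail to reject H0.

U_X = 14.5, p = 0.463600, fail to reject H0 at alpha = 0.1.


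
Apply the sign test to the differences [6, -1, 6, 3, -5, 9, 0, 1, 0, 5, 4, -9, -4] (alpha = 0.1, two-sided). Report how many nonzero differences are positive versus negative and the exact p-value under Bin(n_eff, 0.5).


Step 1: Discard zero differences. Original n = 13; n_eff = number of nonzero differences = 11.
Nonzero differences (with sign): +6, -1, +6, +3, -5, +9, +1, +5, +4, -9, -4
Step 2: Count signs: positive = 7, negative = 4.
Step 3: Under H0: P(positive) = 0.5, so the number of positives S ~ Bin(11, 0.5).
Step 4: Two-sided exact p-value = sum of Bin(11,0.5) probabilities at or below the observed probability = 0.548828.
Step 5: alpha = 0.1. fail to reject H0.

n_eff = 11, pos = 7, neg = 4, p = 0.548828, fail to reject H0.


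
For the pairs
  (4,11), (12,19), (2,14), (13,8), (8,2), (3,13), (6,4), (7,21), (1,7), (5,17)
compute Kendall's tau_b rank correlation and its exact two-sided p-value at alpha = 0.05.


Step 1: Enumerate the 45 unordered pairs (i,j) with i<j and classify each by sign(x_j-x_i) * sign(y_j-y_i).
  (1,2):dx=+8,dy=+8->C; (1,3):dx=-2,dy=+3->D; (1,4):dx=+9,dy=-3->D; (1,5):dx=+4,dy=-9->D
  (1,6):dx=-1,dy=+2->D; (1,7):dx=+2,dy=-7->D; (1,8):dx=+3,dy=+10->C; (1,9):dx=-3,dy=-4->C
  (1,10):dx=+1,dy=+6->C; (2,3):dx=-10,dy=-5->C; (2,4):dx=+1,dy=-11->D; (2,5):dx=-4,dy=-17->C
  (2,6):dx=-9,dy=-6->C; (2,7):dx=-6,dy=-15->C; (2,8):dx=-5,dy=+2->D; (2,9):dx=-11,dy=-12->C
  (2,10):dx=-7,dy=-2->C; (3,4):dx=+11,dy=-6->D; (3,5):dx=+6,dy=-12->D; (3,6):dx=+1,dy=-1->D
  (3,7):dx=+4,dy=-10->D; (3,8):dx=+5,dy=+7->C; (3,9):dx=-1,dy=-7->C; (3,10):dx=+3,dy=+3->C
  (4,5):dx=-5,dy=-6->C; (4,6):dx=-10,dy=+5->D; (4,7):dx=-7,dy=-4->C; (4,8):dx=-6,dy=+13->D
  (4,9):dx=-12,dy=-1->C; (4,10):dx=-8,dy=+9->D; (5,6):dx=-5,dy=+11->D; (5,7):dx=-2,dy=+2->D
  (5,8):dx=-1,dy=+19->D; (5,9):dx=-7,dy=+5->D; (5,10):dx=-3,dy=+15->D; (6,7):dx=+3,dy=-9->D
  (6,8):dx=+4,dy=+8->C; (6,9):dx=-2,dy=-6->C; (6,10):dx=+2,dy=+4->C; (7,8):dx=+1,dy=+17->C
  (7,9):dx=-5,dy=+3->D; (7,10):dx=-1,dy=+13->D; (8,9):dx=-6,dy=-14->C; (8,10):dx=-2,dy=-4->C
  (9,10):dx=+4,dy=+10->C
Step 2: C = 23, D = 22, total pairs = 45.
Step 3: tau = (C - D)/(n(n-1)/2) = (23 - 22)/45 = 0.022222.
Step 4: Exact two-sided p-value (enumerate n! = 3628800 permutations of y under H0): p = 1.000000.
Step 5: alpha = 0.05. fail to reject H0.

tau_b = 0.0222 (C=23, D=22), p = 1.000000, fail to reject H0.


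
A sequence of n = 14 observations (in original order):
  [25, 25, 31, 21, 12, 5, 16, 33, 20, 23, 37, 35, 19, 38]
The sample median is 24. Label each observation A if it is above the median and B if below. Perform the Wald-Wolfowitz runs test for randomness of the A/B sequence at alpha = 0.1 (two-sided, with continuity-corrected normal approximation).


Step 1: Compute median = 24; label A = above, B = below.
Labels in order: AAABBBBABBAABA  (n_A = 7, n_B = 7)
Step 2: Count runs R = 7.
Step 3: Under H0 (random ordering), E[R] = 2*n_A*n_B/(n_A+n_B) + 1 = 2*7*7/14 + 1 = 8.0000.
        Var[R] = 2*n_A*n_B*(2*n_A*n_B - n_A - n_B) / ((n_A+n_B)^2 * (n_A+n_B-1)) = 8232/2548 = 3.2308.
        SD[R] = 1.7974.
Step 4: Continuity-corrected z = (R + 0.5 - E[R]) / SD[R] = (7 + 0.5 - 8.0000) / 1.7974 = -0.2782.
Step 5: Two-sided p-value via normal approximation = 2*(1 - Phi(|z|)) = 0.780879.
Step 6: alpha = 0.1. fail to reject H0.

R = 7, z = -0.2782, p = 0.780879, fail to reject H0.


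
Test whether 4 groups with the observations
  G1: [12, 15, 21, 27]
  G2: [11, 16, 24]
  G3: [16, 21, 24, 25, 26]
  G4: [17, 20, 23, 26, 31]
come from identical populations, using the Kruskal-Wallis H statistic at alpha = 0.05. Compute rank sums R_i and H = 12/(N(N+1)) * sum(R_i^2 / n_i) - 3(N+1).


Step 1: Combine all N = 17 observations and assign midranks.
sorted (value, group, rank): (11,G2,1), (12,G1,2), (15,G1,3), (16,G2,4.5), (16,G3,4.5), (17,G4,6), (20,G4,7), (21,G1,8.5), (21,G3,8.5), (23,G4,10), (24,G2,11.5), (24,G3,11.5), (25,G3,13), (26,G3,14.5), (26,G4,14.5), (27,G1,16), (31,G4,17)
Step 2: Sum ranks within each group.
R_1 = 29.5 (n_1 = 4)
R_2 = 17 (n_2 = 3)
R_3 = 52 (n_3 = 5)
R_4 = 54.5 (n_4 = 5)
Step 3: H = 12/(N(N+1)) * sum(R_i^2/n_i) - 3(N+1)
     = 12/(17*18) * (29.5^2/4 + 17^2/3 + 52^2/5 + 54.5^2/5) - 3*18
     = 0.039216 * 1448.75 - 54
     = 2.813562.
Step 4: Ties present; correction factor C = 1 - 24/(17^3 - 17) = 0.995098. Corrected H = 2.813562 / 0.995098 = 2.827422.
Step 5: Under H0, H ~ chi^2(3); p-value = 0.419006.
Step 6: alpha = 0.05. fail to reject H0.

H = 2.8274, df = 3, p = 0.419006, fail to reject H0.


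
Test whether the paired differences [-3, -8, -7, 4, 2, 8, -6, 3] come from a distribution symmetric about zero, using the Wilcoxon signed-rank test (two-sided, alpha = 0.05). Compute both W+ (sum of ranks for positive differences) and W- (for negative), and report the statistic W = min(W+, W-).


Step 1: Drop any zero differences (none here) and take |d_i|.
|d| = [3, 8, 7, 4, 2, 8, 6, 3]
Step 2: Midrank |d_i| (ties get averaged ranks).
ranks: |3|->2.5, |8|->7.5, |7|->6, |4|->4, |2|->1, |8|->7.5, |6|->5, |3|->2.5
Step 3: Attach original signs; sum ranks with positive sign and with negative sign.
W+ = 4 + 1 + 7.5 + 2.5 = 15
W- = 2.5 + 7.5 + 6 + 5 = 21
(Check: W+ + W- = 36 should equal n(n+1)/2 = 36.)
Step 4: Test statistic W = min(W+, W-) = 15.
Step 5: Ties in |d|, so use the tie-corrected normal approximation.
        E[W] = n(n+1)/4 = 8*9/4 = 18.
        Tie groups: |d|=3 (t=2), |d|=8 (t=2); sum(t^3 - t) = 12.
        Var[W] = n(n+1)(2n+1)/24 - sum(t^3-t)/48 = 1224/24 - 12/48 = 50.75.
        z = (W - E[W]) / sqrt(Var[W]) = (15 - 18) / 7.1239 = -0.4211.
        Two-sided p = 2*Phi(z) = 0.673669.
Step 6: alpha = 0.05. fail to reject H0.

W+ = 15, W- = 21, W = min = 15, p = 0.673669, fail to reject H0.


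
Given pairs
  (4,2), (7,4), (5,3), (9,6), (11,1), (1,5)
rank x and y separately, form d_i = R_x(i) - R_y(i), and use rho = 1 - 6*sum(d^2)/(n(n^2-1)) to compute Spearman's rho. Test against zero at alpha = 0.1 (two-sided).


Step 1: Rank x and y separately (midranks; no ties here).
rank(x): 4->2, 7->4, 5->3, 9->5, 11->6, 1->1
rank(y): 2->2, 4->4, 3->3, 6->6, 1->1, 5->5
Step 2: d_i = R_x(i) - R_y(i); compute d_i^2.
  (2-2)^2=0, (4-4)^2=0, (3-3)^2=0, (5-6)^2=1, (6-1)^2=25, (1-5)^2=16
sum(d^2) = 42.
Step 3: rho = 1 - 6*42 / (6*(6^2 - 1)) = 1 - 252/210 = -0.200000.
Step 4: Under H0, t = rho * sqrt((n-2)/(1-rho^2)) = -0.4082 ~ t(4).
Step 5: Two-sided p-value from the t-distribution with 4 df = 0.704000.
Step 6: alpha = 0.1. fail to reject H0.

rho = -0.2000, p = 0.704000, fail to reject H0 at alpha = 0.1.


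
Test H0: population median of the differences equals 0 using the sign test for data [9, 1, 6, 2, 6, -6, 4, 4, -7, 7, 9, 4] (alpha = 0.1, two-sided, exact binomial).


Step 1: Discard zero differences. Original n = 12; n_eff = number of nonzero differences = 12.
Nonzero differences (with sign): +9, +1, +6, +2, +6, -6, +4, +4, -7, +7, +9, +4
Step 2: Count signs: positive = 10, negative = 2.
Step 3: Under H0: P(positive) = 0.5, so the number of positives S ~ Bin(12, 0.5).
Step 4: Two-sided exact p-value = sum of Bin(12,0.5) probabilities at or below the observed probability = 0.038574.
Step 5: alpha = 0.1. reject H0.

n_eff = 12, pos = 10, neg = 2, p = 0.038574, reject H0.


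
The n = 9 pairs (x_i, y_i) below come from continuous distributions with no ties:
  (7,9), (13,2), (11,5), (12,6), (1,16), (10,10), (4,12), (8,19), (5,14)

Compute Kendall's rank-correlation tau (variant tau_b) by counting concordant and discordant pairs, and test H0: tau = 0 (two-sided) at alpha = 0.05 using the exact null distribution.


Step 1: Enumerate the 36 unordered pairs (i,j) with i<j and classify each by sign(x_j-x_i) * sign(y_j-y_i).
  (1,2):dx=+6,dy=-7->D; (1,3):dx=+4,dy=-4->D; (1,4):dx=+5,dy=-3->D; (1,5):dx=-6,dy=+7->D
  (1,6):dx=+3,dy=+1->C; (1,7):dx=-3,dy=+3->D; (1,8):dx=+1,dy=+10->C; (1,9):dx=-2,dy=+5->D
  (2,3):dx=-2,dy=+3->D; (2,4):dx=-1,dy=+4->D; (2,5):dx=-12,dy=+14->D; (2,6):dx=-3,dy=+8->D
  (2,7):dx=-9,dy=+10->D; (2,8):dx=-5,dy=+17->D; (2,9):dx=-8,dy=+12->D; (3,4):dx=+1,dy=+1->C
  (3,5):dx=-10,dy=+11->D; (3,6):dx=-1,dy=+5->D; (3,7):dx=-7,dy=+7->D; (3,8):dx=-3,dy=+14->D
  (3,9):dx=-6,dy=+9->D; (4,5):dx=-11,dy=+10->D; (4,6):dx=-2,dy=+4->D; (4,7):dx=-8,dy=+6->D
  (4,8):dx=-4,dy=+13->D; (4,9):dx=-7,dy=+8->D; (5,6):dx=+9,dy=-6->D; (5,7):dx=+3,dy=-4->D
  (5,8):dx=+7,dy=+3->C; (5,9):dx=+4,dy=-2->D; (6,7):dx=-6,dy=+2->D; (6,8):dx=-2,dy=+9->D
  (6,9):dx=-5,dy=+4->D; (7,8):dx=+4,dy=+7->C; (7,9):dx=+1,dy=+2->C; (8,9):dx=-3,dy=-5->C
Step 2: C = 7, D = 29, total pairs = 36.
Step 3: tau = (C - D)/(n(n-1)/2) = (7 - 29)/36 = -0.611111.
Step 4: Exact two-sided p-value (enumerate n! = 362880 permutations of y under H0): p = 0.024741.
Step 5: alpha = 0.05. reject H0.

tau_b = -0.6111 (C=7, D=29), p = 0.024741, reject H0.


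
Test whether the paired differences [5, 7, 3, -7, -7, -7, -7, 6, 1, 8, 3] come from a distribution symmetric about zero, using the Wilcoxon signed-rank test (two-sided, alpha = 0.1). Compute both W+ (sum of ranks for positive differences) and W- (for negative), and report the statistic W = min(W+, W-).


Step 1: Drop any zero differences (none here) and take |d_i|.
|d| = [5, 7, 3, 7, 7, 7, 7, 6, 1, 8, 3]
Step 2: Midrank |d_i| (ties get averaged ranks).
ranks: |5|->4, |7|->8, |3|->2.5, |7|->8, |7|->8, |7|->8, |7|->8, |6|->5, |1|->1, |8|->11, |3|->2.5
Step 3: Attach original signs; sum ranks with positive sign and with negative sign.
W+ = 4 + 8 + 2.5 + 5 + 1 + 11 + 2.5 = 34
W- = 8 + 8 + 8 + 8 = 32
(Check: W+ + W- = 66 should equal n(n+1)/2 = 66.)
Step 4: Test statistic W = min(W+, W-) = 32.
Step 5: Ties in |d|, so use the tie-corrected normal approximation.
        E[W] = n(n+1)/4 = 11*12/4 = 33.
        Tie groups: |d|=3 (t=2), |d|=7 (t=5); sum(t^3 - t) = 126.
        Var[W] = n(n+1)(2n+1)/24 - sum(t^3-t)/48 = 3036/24 - 126/48 = 123.875.
        z = (W - E[W]) / sqrt(Var[W]) = (32 - 33) / 11.1299 = -0.0898.
        Two-sided p = 2*Phi(z) = 0.928408.
Step 6: alpha = 0.1. fail to reject H0.

W+ = 34, W- = 32, W = min = 32, p = 0.928408, fail to reject H0.


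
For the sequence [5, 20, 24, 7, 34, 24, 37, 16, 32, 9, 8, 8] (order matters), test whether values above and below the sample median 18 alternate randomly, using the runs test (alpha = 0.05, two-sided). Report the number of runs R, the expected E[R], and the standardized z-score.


Step 1: Compute median = 18; label A = above, B = below.
Labels in order: BAABAAABABBB  (n_A = 6, n_B = 6)
Step 2: Count runs R = 7.
Step 3: Under H0 (random ordering), E[R] = 2*n_A*n_B/(n_A+n_B) + 1 = 2*6*6/12 + 1 = 7.0000.
        Var[R] = 2*n_A*n_B*(2*n_A*n_B - n_A - n_B) / ((n_A+n_B)^2 * (n_A+n_B-1)) = 4320/1584 = 2.7273.
        SD[R] = 1.6514.
Step 4: R = E[R], so z = 0 with no continuity correction.
Step 5: Two-sided p-value via normal approximation = 2*(1 - Phi(|z|)) = 1.000000.
Step 6: alpha = 0.05. fail to reject H0.

R = 7, z = 0.0000, p = 1.000000, fail to reject H0.


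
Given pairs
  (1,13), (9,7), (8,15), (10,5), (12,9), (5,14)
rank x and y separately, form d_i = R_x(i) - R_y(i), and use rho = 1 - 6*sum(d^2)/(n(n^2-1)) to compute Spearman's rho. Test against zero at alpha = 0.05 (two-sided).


Step 1: Rank x and y separately (midranks; no ties here).
rank(x): 1->1, 9->4, 8->3, 10->5, 12->6, 5->2
rank(y): 13->4, 7->2, 15->6, 5->1, 9->3, 14->5
Step 2: d_i = R_x(i) - R_y(i); compute d_i^2.
  (1-4)^2=9, (4-2)^2=4, (3-6)^2=9, (5-1)^2=16, (6-3)^2=9, (2-5)^2=9
sum(d^2) = 56.
Step 3: rho = 1 - 6*56 / (6*(6^2 - 1)) = 1 - 336/210 = -0.600000.
Step 4: Under H0, t = rho * sqrt((n-2)/(1-rho^2)) = -1.5000 ~ t(4).
Step 5: Two-sided p-value from the t-distribution with 4 df = 0.208000.
Step 6: alpha = 0.05. fail to reject H0.

rho = -0.6000, p = 0.208000, fail to reject H0 at alpha = 0.05.


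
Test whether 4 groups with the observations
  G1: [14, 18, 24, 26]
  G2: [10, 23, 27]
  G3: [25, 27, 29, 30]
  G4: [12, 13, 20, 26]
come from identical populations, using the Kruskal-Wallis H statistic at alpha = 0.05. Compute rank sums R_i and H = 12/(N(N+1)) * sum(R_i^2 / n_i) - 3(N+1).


Step 1: Combine all N = 15 observations and assign midranks.
sorted (value, group, rank): (10,G2,1), (12,G4,2), (13,G4,3), (14,G1,4), (18,G1,5), (20,G4,6), (23,G2,7), (24,G1,8), (25,G3,9), (26,G1,10.5), (26,G4,10.5), (27,G2,12.5), (27,G3,12.5), (29,G3,14), (30,G3,15)
Step 2: Sum ranks within each group.
R_1 = 27.5 (n_1 = 4)
R_2 = 20.5 (n_2 = 3)
R_3 = 50.5 (n_3 = 4)
R_4 = 21.5 (n_4 = 4)
Step 3: H = 12/(N(N+1)) * sum(R_i^2/n_i) - 3(N+1)
     = 12/(15*16) * (27.5^2/4 + 20.5^2/3 + 50.5^2/4 + 21.5^2/4) - 3*16
     = 0.050000 * 1082.27 - 48
     = 6.113542.
Step 4: Ties present; correction factor C = 1 - 12/(15^3 - 15) = 0.996429. Corrected H = 6.113542 / 0.996429 = 6.135454.
Step 5: Under H0, H ~ chi^2(3); p-value = 0.105203.
Step 6: alpha = 0.05. fail to reject H0.

H = 6.1355, df = 3, p = 0.105203, fail to reject H0.


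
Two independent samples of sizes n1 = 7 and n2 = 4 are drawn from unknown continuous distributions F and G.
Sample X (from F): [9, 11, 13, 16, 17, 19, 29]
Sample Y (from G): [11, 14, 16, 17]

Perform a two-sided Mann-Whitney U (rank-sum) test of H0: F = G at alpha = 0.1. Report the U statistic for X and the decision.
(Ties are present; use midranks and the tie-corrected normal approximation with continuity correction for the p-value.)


Step 1: Combine and sort all 11 observations; assign midranks.
sorted (value, group): (9,X), (11,X), (11,Y), (13,X), (14,Y), (16,X), (16,Y), (17,X), (17,Y), (19,X), (29,X)
ranks: 9->1, 11->2.5, 11->2.5, 13->4, 14->5, 16->6.5, 16->6.5, 17->8.5, 17->8.5, 19->10, 29->11
Step 2: Rank sum for X: R1 = 1 + 2.5 + 4 + 6.5 + 8.5 + 10 + 11 = 43.5.
Step 3: U_X = R1 - n1(n1+1)/2 = 43.5 - 7*8/2 = 43.5 - 28 = 15.5.
       U_Y = n1*n2 - U_X = 28 - 15.5 = 12.5.
Step 4: Ties are present, so use the tie-corrected normal approximation (with continuity correction) for the p-value.
Step 5: p-value = 0.849087; compare to alpha = 0.1. fail to reject H0.

U_X = 15.5, p = 0.849087, fail to reject H0 at alpha = 0.1.


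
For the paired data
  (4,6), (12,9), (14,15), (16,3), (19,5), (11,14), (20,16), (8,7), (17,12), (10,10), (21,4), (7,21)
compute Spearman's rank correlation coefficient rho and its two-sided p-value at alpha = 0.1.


Step 1: Rank x and y separately (midranks; no ties here).
rank(x): 4->1, 12->6, 14->7, 16->8, 19->10, 11->5, 20->11, 8->3, 17->9, 10->4, 21->12, 7->2
rank(y): 6->4, 9->6, 15->10, 3->1, 5->3, 14->9, 16->11, 7->5, 12->8, 10->7, 4->2, 21->12
Step 2: d_i = R_x(i) - R_y(i); compute d_i^2.
  (1-4)^2=9, (6-6)^2=0, (7-10)^2=9, (8-1)^2=49, (10-3)^2=49, (5-9)^2=16, (11-11)^2=0, (3-5)^2=4, (9-8)^2=1, (4-7)^2=9, (12-2)^2=100, (2-12)^2=100
sum(d^2) = 346.
Step 3: rho = 1 - 6*346 / (12*(12^2 - 1)) = 1 - 2076/1716 = -0.209790.
Step 4: Under H0, t = rho * sqrt((n-2)/(1-rho^2)) = -0.6785 ~ t(10).
Step 5: Two-sided p-value from the t-distribution with 10 df = 0.512841.
Step 6: alpha = 0.1. fail to reject H0.

rho = -0.2098, p = 0.512841, fail to reject H0 at alpha = 0.1.


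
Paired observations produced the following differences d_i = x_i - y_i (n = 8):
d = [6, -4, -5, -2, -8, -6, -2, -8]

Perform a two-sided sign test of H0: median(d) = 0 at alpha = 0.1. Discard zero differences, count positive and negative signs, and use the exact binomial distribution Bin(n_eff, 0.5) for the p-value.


Step 1: Discard zero differences. Original n = 8; n_eff = number of nonzero differences = 8.
Nonzero differences (with sign): +6, -4, -5, -2, -8, -6, -2, -8
Step 2: Count signs: positive = 1, negative = 7.
Step 3: Under H0: P(positive) = 0.5, so the number of positives S ~ Bin(8, 0.5).
Step 4: Two-sided exact p-value = sum of Bin(8,0.5) probabilities at or below the observed probability = 0.070312.
Step 5: alpha = 0.1. reject H0.

n_eff = 8, pos = 1, neg = 7, p = 0.070312, reject H0.


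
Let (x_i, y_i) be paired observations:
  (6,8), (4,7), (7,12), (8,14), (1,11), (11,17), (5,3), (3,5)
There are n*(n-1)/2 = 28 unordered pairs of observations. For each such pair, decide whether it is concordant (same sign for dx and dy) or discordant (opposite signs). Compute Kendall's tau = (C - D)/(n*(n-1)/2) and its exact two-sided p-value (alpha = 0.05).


Step 1: Enumerate the 28 unordered pairs (i,j) with i<j and classify each by sign(x_j-x_i) * sign(y_j-y_i).
  (1,2):dx=-2,dy=-1->C; (1,3):dx=+1,dy=+4->C; (1,4):dx=+2,dy=+6->C; (1,5):dx=-5,dy=+3->D
  (1,6):dx=+5,dy=+9->C; (1,7):dx=-1,dy=-5->C; (1,8):dx=-3,dy=-3->C; (2,3):dx=+3,dy=+5->C
  (2,4):dx=+4,dy=+7->C; (2,5):dx=-3,dy=+4->D; (2,6):dx=+7,dy=+10->C; (2,7):dx=+1,dy=-4->D
  (2,8):dx=-1,dy=-2->C; (3,4):dx=+1,dy=+2->C; (3,5):dx=-6,dy=-1->C; (3,6):dx=+4,dy=+5->C
  (3,7):dx=-2,dy=-9->C; (3,8):dx=-4,dy=-7->C; (4,5):dx=-7,dy=-3->C; (4,6):dx=+3,dy=+3->C
  (4,7):dx=-3,dy=-11->C; (4,8):dx=-5,dy=-9->C; (5,6):dx=+10,dy=+6->C; (5,7):dx=+4,dy=-8->D
  (5,8):dx=+2,dy=-6->D; (6,7):dx=-6,dy=-14->C; (6,8):dx=-8,dy=-12->C; (7,8):dx=-2,dy=+2->D
Step 2: C = 22, D = 6, total pairs = 28.
Step 3: tau = (C - D)/(n(n-1)/2) = (22 - 6)/28 = 0.571429.
Step 4: Exact two-sided p-value (enumerate n! = 40320 permutations of y under H0): p = 0.061012.
Step 5: alpha = 0.05. fail to reject H0.

tau_b = 0.5714 (C=22, D=6), p = 0.061012, fail to reject H0.


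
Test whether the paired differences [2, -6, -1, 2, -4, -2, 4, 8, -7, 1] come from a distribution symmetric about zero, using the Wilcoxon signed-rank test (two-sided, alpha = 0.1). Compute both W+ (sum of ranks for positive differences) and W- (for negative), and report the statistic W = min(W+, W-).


Step 1: Drop any zero differences (none here) and take |d_i|.
|d| = [2, 6, 1, 2, 4, 2, 4, 8, 7, 1]
Step 2: Midrank |d_i| (ties get averaged ranks).
ranks: |2|->4, |6|->8, |1|->1.5, |2|->4, |4|->6.5, |2|->4, |4|->6.5, |8|->10, |7|->9, |1|->1.5
Step 3: Attach original signs; sum ranks with positive sign and with negative sign.
W+ = 4 + 4 + 6.5 + 10 + 1.5 = 26
W- = 8 + 1.5 + 6.5 + 4 + 9 = 29
(Check: W+ + W- = 55 should equal n(n+1)/2 = 55.)
Step 4: Test statistic W = min(W+, W-) = 26.
Step 5: Ties in |d|, so use the tie-corrected normal approximation.
        E[W] = n(n+1)/4 = 10*11/4 = 27.5.
        Tie groups: |d|=1 (t=2), |d|=2 (t=3), |d|=4 (t=2); sum(t^3 - t) = 36.
        Var[W] = n(n+1)(2n+1)/24 - sum(t^3-t)/48 = 2310/24 - 36/48 = 95.5.
        z = (W - E[W]) / sqrt(Var[W]) = (26 - 27.5) / 9.7724 = -0.1535.
        Two-sided p = 2*Phi(z) = 0.878009.
Step 6: alpha = 0.1. fail to reject H0.

W+ = 26, W- = 29, W = min = 26, p = 0.878009, fail to reject H0.


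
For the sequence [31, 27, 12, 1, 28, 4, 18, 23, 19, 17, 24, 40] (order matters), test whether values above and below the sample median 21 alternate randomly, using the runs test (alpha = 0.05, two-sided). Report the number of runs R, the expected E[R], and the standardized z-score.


Step 1: Compute median = 21; label A = above, B = below.
Labels in order: AABBABBABBAA  (n_A = 6, n_B = 6)
Step 2: Count runs R = 7.
Step 3: Under H0 (random ordering), E[R] = 2*n_A*n_B/(n_A+n_B) + 1 = 2*6*6/12 + 1 = 7.0000.
        Var[R] = 2*n_A*n_B*(2*n_A*n_B - n_A - n_B) / ((n_A+n_B)^2 * (n_A+n_B-1)) = 4320/1584 = 2.7273.
        SD[R] = 1.6514.
Step 4: R = E[R], so z = 0 with no continuity correction.
Step 5: Two-sided p-value via normal approximation = 2*(1 - Phi(|z|)) = 1.000000.
Step 6: alpha = 0.05. fail to reject H0.

R = 7, z = 0.0000, p = 1.000000, fail to reject H0.


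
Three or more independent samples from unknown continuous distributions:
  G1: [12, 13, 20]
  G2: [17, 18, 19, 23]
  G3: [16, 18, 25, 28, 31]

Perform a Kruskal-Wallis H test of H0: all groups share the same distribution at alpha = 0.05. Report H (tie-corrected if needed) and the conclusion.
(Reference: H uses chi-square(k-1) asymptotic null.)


Step 1: Combine all N = 12 observations and assign midranks.
sorted (value, group, rank): (12,G1,1), (13,G1,2), (16,G3,3), (17,G2,4), (18,G2,5.5), (18,G3,5.5), (19,G2,7), (20,G1,8), (23,G2,9), (25,G3,10), (28,G3,11), (31,G3,12)
Step 2: Sum ranks within each group.
R_1 = 11 (n_1 = 3)
R_2 = 25.5 (n_2 = 4)
R_3 = 41.5 (n_3 = 5)
Step 3: H = 12/(N(N+1)) * sum(R_i^2/n_i) - 3(N+1)
     = 12/(12*13) * (11^2/3 + 25.5^2/4 + 41.5^2/5) - 3*13
     = 0.076923 * 547.346 - 39
     = 3.103526.
Step 4: Ties present; correction factor C = 1 - 6/(12^3 - 12) = 0.996503. Corrected H = 3.103526 / 0.996503 = 3.114415.
Step 5: Under H0, H ~ chi^2(2); p-value = 0.210724.
Step 6: alpha = 0.05. fail to reject H0.

H = 3.1144, df = 2, p = 0.210724, fail to reject H0.


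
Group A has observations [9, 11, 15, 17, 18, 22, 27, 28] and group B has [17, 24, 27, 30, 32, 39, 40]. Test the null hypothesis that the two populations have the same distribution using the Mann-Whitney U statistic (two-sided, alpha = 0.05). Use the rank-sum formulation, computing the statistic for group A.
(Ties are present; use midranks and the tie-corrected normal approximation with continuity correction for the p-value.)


Step 1: Combine and sort all 15 observations; assign midranks.
sorted (value, group): (9,X), (11,X), (15,X), (17,X), (17,Y), (18,X), (22,X), (24,Y), (27,X), (27,Y), (28,X), (30,Y), (32,Y), (39,Y), (40,Y)
ranks: 9->1, 11->2, 15->3, 17->4.5, 17->4.5, 18->6, 22->7, 24->8, 27->9.5, 27->9.5, 28->11, 30->12, 32->13, 39->14, 40->15
Step 2: Rank sum for X: R1 = 1 + 2 + 3 + 4.5 + 6 + 7 + 9.5 + 11 = 44.
Step 3: U_X = R1 - n1(n1+1)/2 = 44 - 8*9/2 = 44 - 36 = 8.
       U_Y = n1*n2 - U_X = 56 - 8 = 48.
Step 4: Ties are present, so use the tie-corrected normal approximation (with continuity correction) for the p-value.
Step 5: p-value = 0.023776; compare to alpha = 0.05. reject H0.

U_X = 8, p = 0.023776, reject H0 at alpha = 0.05.


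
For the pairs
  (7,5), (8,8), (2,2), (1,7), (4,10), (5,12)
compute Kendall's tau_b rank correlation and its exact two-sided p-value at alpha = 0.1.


Step 1: Enumerate the 15 unordered pairs (i,j) with i<j and classify each by sign(x_j-x_i) * sign(y_j-y_i).
  (1,2):dx=+1,dy=+3->C; (1,3):dx=-5,dy=-3->C; (1,4):dx=-6,dy=+2->D; (1,5):dx=-3,dy=+5->D
  (1,6):dx=-2,dy=+7->D; (2,3):dx=-6,dy=-6->C; (2,4):dx=-7,dy=-1->C; (2,5):dx=-4,dy=+2->D
  (2,6):dx=-3,dy=+4->D; (3,4):dx=-1,dy=+5->D; (3,5):dx=+2,dy=+8->C; (3,6):dx=+3,dy=+10->C
  (4,5):dx=+3,dy=+3->C; (4,6):dx=+4,dy=+5->C; (5,6):dx=+1,dy=+2->C
Step 2: C = 9, D = 6, total pairs = 15.
Step 3: tau = (C - D)/(n(n-1)/2) = (9 - 6)/15 = 0.200000.
Step 4: Exact two-sided p-value (enumerate n! = 720 permutations of y under H0): p = 0.719444.
Step 5: alpha = 0.1. fail to reject H0.

tau_b = 0.2000 (C=9, D=6), p = 0.719444, fail to reject H0.


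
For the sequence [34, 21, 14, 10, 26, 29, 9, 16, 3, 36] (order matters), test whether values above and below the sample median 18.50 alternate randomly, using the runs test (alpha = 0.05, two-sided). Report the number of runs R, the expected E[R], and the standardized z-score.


Step 1: Compute median = 18.50; label A = above, B = below.
Labels in order: AABBAABBBA  (n_A = 5, n_B = 5)
Step 2: Count runs R = 5.
Step 3: Under H0 (random ordering), E[R] = 2*n_A*n_B/(n_A+n_B) + 1 = 2*5*5/10 + 1 = 6.0000.
        Var[R] = 2*n_A*n_B*(2*n_A*n_B - n_A - n_B) / ((n_A+n_B)^2 * (n_A+n_B-1)) = 2000/900 = 2.2222.
        SD[R] = 1.4907.
Step 4: Continuity-corrected z = (R + 0.5 - E[R]) / SD[R] = (5 + 0.5 - 6.0000) / 1.4907 = -0.3354.
Step 5: Two-sided p-value via normal approximation = 2*(1 - Phi(|z|)) = 0.737316.
Step 6: alpha = 0.05. fail to reject H0.

R = 5, z = -0.3354, p = 0.737316, fail to reject H0.


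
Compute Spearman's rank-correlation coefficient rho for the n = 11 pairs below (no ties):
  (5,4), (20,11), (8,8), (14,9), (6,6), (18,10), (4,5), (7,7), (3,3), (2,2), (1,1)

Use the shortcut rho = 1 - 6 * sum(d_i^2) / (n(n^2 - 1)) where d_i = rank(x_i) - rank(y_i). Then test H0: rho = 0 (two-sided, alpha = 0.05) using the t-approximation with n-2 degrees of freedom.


Step 1: Rank x and y separately (midranks; no ties here).
rank(x): 5->5, 20->11, 8->8, 14->9, 6->6, 18->10, 4->4, 7->7, 3->3, 2->2, 1->1
rank(y): 4->4, 11->11, 8->8, 9->9, 6->6, 10->10, 5->5, 7->7, 3->3, 2->2, 1->1
Step 2: d_i = R_x(i) - R_y(i); compute d_i^2.
  (5-4)^2=1, (11-11)^2=0, (8-8)^2=0, (9-9)^2=0, (6-6)^2=0, (10-10)^2=0, (4-5)^2=1, (7-7)^2=0, (3-3)^2=0, (2-2)^2=0, (1-1)^2=0
sum(d^2) = 2.
Step 3: rho = 1 - 6*2 / (11*(11^2 - 1)) = 1 - 12/1320 = 0.990909.
Step 4: Under H0, t = rho * sqrt((n-2)/(1-rho^2)) = 22.0966 ~ t(9).
Step 5: Two-sided p-value from the t-distribution with 9 df = 0.000000.
Step 6: alpha = 0.05. reject H0.

rho = 0.9909, p = 0.000000, reject H0 at alpha = 0.05.


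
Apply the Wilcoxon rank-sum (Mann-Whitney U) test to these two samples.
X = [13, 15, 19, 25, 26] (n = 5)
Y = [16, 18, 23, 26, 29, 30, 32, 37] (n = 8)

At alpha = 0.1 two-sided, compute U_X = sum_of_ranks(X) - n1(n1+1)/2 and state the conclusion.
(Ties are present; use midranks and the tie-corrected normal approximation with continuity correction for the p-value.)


Step 1: Combine and sort all 13 observations; assign midranks.
sorted (value, group): (13,X), (15,X), (16,Y), (18,Y), (19,X), (23,Y), (25,X), (26,X), (26,Y), (29,Y), (30,Y), (32,Y), (37,Y)
ranks: 13->1, 15->2, 16->3, 18->4, 19->5, 23->6, 25->7, 26->8.5, 26->8.5, 29->10, 30->11, 32->12, 37->13
Step 2: Rank sum for X: R1 = 1 + 2 + 5 + 7 + 8.5 = 23.5.
Step 3: U_X = R1 - n1(n1+1)/2 = 23.5 - 5*6/2 = 23.5 - 15 = 8.5.
       U_Y = n1*n2 - U_X = 40 - 8.5 = 31.5.
Step 4: Ties are present, so use the tie-corrected normal approximation (with continuity correction) for the p-value.
Step 5: p-value = 0.106864; compare to alpha = 0.1. fail to reject H0.

U_X = 8.5, p = 0.106864, fail to reject H0 at alpha = 0.1.


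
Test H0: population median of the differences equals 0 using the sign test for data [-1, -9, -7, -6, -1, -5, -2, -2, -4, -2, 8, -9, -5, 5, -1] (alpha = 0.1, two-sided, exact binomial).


Step 1: Discard zero differences. Original n = 15; n_eff = number of nonzero differences = 15.
Nonzero differences (with sign): -1, -9, -7, -6, -1, -5, -2, -2, -4, -2, +8, -9, -5, +5, -1
Step 2: Count signs: positive = 2, negative = 13.
Step 3: Under H0: P(positive) = 0.5, so the number of positives S ~ Bin(15, 0.5).
Step 4: Two-sided exact p-value = sum of Bin(15,0.5) probabilities at or below the observed probability = 0.007385.
Step 5: alpha = 0.1. reject H0.

n_eff = 15, pos = 2, neg = 13, p = 0.007385, reject H0.


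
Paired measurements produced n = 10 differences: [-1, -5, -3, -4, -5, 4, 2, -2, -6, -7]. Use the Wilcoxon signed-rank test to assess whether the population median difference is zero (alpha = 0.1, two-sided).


Step 1: Drop any zero differences (none here) and take |d_i|.
|d| = [1, 5, 3, 4, 5, 4, 2, 2, 6, 7]
Step 2: Midrank |d_i| (ties get averaged ranks).
ranks: |1|->1, |5|->7.5, |3|->4, |4|->5.5, |5|->7.5, |4|->5.5, |2|->2.5, |2|->2.5, |6|->9, |7|->10
Step 3: Attach original signs; sum ranks with positive sign and with negative sign.
W+ = 5.5 + 2.5 = 8
W- = 1 + 7.5 + 4 + 5.5 + 7.5 + 2.5 + 9 + 10 = 47
(Check: W+ + W- = 55 should equal n(n+1)/2 = 55.)
Step 4: Test statistic W = min(W+, W-) = 8.
Step 5: Ties in |d|, so use the tie-corrected normal approximation.
        E[W] = n(n+1)/4 = 10*11/4 = 27.5.
        Tie groups: |d|=2 (t=2), |d|=4 (t=2), |d|=5 (t=2); sum(t^3 - t) = 18.
        Var[W] = n(n+1)(2n+1)/24 - sum(t^3-t)/48 = 2310/24 - 18/48 = 95.875.
        z = (W - E[W]) / sqrt(Var[W]) = (8 - 27.5) / 9.7916 = -1.9915.
        Two-sided p = 2*Phi(z) = 0.046425.
Step 6: alpha = 0.1. reject H0.

W+ = 8, W- = 47, W = min = 8, p = 0.046425, reject H0.


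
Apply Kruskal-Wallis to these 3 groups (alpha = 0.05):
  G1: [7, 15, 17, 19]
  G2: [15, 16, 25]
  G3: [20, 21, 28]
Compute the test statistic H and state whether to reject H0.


Step 1: Combine all N = 10 observations and assign midranks.
sorted (value, group, rank): (7,G1,1), (15,G1,2.5), (15,G2,2.5), (16,G2,4), (17,G1,5), (19,G1,6), (20,G3,7), (21,G3,8), (25,G2,9), (28,G3,10)
Step 2: Sum ranks within each group.
R_1 = 14.5 (n_1 = 4)
R_2 = 15.5 (n_2 = 3)
R_3 = 25 (n_3 = 3)
Step 3: H = 12/(N(N+1)) * sum(R_i^2/n_i) - 3(N+1)
     = 12/(10*11) * (14.5^2/4 + 15.5^2/3 + 25^2/3) - 3*11
     = 0.109091 * 340.979 - 33
     = 4.197727.
Step 4: Ties present; correction factor C = 1 - 6/(10^3 - 10) = 0.993939. Corrected H = 4.197727 / 0.993939 = 4.223323.
Step 5: Under H0, H ~ chi^2(2); p-value = 0.121037.
Step 6: alpha = 0.05. fail to reject H0.

H = 4.2233, df = 2, p = 0.121037, fail to reject H0.


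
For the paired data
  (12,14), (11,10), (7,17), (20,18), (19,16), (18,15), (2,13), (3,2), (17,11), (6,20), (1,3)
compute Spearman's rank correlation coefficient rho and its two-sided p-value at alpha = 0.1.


Step 1: Rank x and y separately (midranks; no ties here).
rank(x): 12->7, 11->6, 7->5, 20->11, 19->10, 18->9, 2->2, 3->3, 17->8, 6->4, 1->1
rank(y): 14->6, 10->3, 17->9, 18->10, 16->8, 15->7, 13->5, 2->1, 11->4, 20->11, 3->2
Step 2: d_i = R_x(i) - R_y(i); compute d_i^2.
  (7-6)^2=1, (6-3)^2=9, (5-9)^2=16, (11-10)^2=1, (10-8)^2=4, (9-7)^2=4, (2-5)^2=9, (3-1)^2=4, (8-4)^2=16, (4-11)^2=49, (1-2)^2=1
sum(d^2) = 114.
Step 3: rho = 1 - 6*114 / (11*(11^2 - 1)) = 1 - 684/1320 = 0.481818.
Step 4: Under H0, t = rho * sqrt((n-2)/(1-rho^2)) = 1.6496 ~ t(9).
Step 5: Two-sided p-value from the t-distribution with 9 df = 0.133434.
Step 6: alpha = 0.1. fail to reject H0.

rho = 0.4818, p = 0.133434, fail to reject H0 at alpha = 0.1.


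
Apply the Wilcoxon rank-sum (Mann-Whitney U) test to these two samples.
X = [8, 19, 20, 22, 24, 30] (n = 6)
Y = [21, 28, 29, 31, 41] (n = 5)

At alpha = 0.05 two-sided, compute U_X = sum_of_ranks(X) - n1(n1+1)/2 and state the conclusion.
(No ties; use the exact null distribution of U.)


Step 1: Combine and sort all 11 observations; assign midranks.
sorted (value, group): (8,X), (19,X), (20,X), (21,Y), (22,X), (24,X), (28,Y), (29,Y), (30,X), (31,Y), (41,Y)
ranks: 8->1, 19->2, 20->3, 21->4, 22->5, 24->6, 28->7, 29->8, 30->9, 31->10, 41->11
Step 2: Rank sum for X: R1 = 1 + 2 + 3 + 5 + 6 + 9 = 26.
Step 3: U_X = R1 - n1(n1+1)/2 = 26 - 6*7/2 = 26 - 21 = 5.
       U_Y = n1*n2 - U_X = 30 - 5 = 25.
Step 4: No ties, so the exact null distribution of U (based on enumerating the C(11,6) = 462 equally likely rank assignments) gives the two-sided p-value.
Step 5: p-value = 0.082251; compare to alpha = 0.05. fail to reject H0.

U_X = 5, p = 0.082251, fail to reject H0 at alpha = 0.05.


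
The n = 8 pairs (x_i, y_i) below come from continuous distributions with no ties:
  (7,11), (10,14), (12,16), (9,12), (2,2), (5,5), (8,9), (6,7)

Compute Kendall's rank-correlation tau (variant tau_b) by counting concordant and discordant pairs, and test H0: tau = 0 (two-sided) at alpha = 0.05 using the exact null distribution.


Step 1: Enumerate the 28 unordered pairs (i,j) with i<j and classify each by sign(x_j-x_i) * sign(y_j-y_i).
  (1,2):dx=+3,dy=+3->C; (1,3):dx=+5,dy=+5->C; (1,4):dx=+2,dy=+1->C; (1,5):dx=-5,dy=-9->C
  (1,6):dx=-2,dy=-6->C; (1,7):dx=+1,dy=-2->D; (1,8):dx=-1,dy=-4->C; (2,3):dx=+2,dy=+2->C
  (2,4):dx=-1,dy=-2->C; (2,5):dx=-8,dy=-12->C; (2,6):dx=-5,dy=-9->C; (2,7):dx=-2,dy=-5->C
  (2,8):dx=-4,dy=-7->C; (3,4):dx=-3,dy=-4->C; (3,5):dx=-10,dy=-14->C; (3,6):dx=-7,dy=-11->C
  (3,7):dx=-4,dy=-7->C; (3,8):dx=-6,dy=-9->C; (4,5):dx=-7,dy=-10->C; (4,6):dx=-4,dy=-7->C
  (4,7):dx=-1,dy=-3->C; (4,8):dx=-3,dy=-5->C; (5,6):dx=+3,dy=+3->C; (5,7):dx=+6,dy=+7->C
  (5,8):dx=+4,dy=+5->C; (6,7):dx=+3,dy=+4->C; (6,8):dx=+1,dy=+2->C; (7,8):dx=-2,dy=-2->C
Step 2: C = 27, D = 1, total pairs = 28.
Step 3: tau = (C - D)/(n(n-1)/2) = (27 - 1)/28 = 0.928571.
Step 4: Exact two-sided p-value (enumerate n! = 40320 permutations of y under H0): p = 0.000397.
Step 5: alpha = 0.05. reject H0.

tau_b = 0.9286 (C=27, D=1), p = 0.000397, reject H0.
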